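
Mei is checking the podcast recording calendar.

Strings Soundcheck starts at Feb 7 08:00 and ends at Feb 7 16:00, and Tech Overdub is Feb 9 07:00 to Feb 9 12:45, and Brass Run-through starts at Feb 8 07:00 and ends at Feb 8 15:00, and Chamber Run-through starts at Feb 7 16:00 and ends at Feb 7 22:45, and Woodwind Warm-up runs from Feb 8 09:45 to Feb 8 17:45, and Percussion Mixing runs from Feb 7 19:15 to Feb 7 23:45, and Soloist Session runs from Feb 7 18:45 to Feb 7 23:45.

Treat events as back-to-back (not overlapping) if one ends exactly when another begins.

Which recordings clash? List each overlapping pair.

Brass Run-through & Woodwind Warm-up, Chamber Run-through & Percussion Mixing, Chamber Run-through & Soloist Session, Percussion Mixing & Soloist Session

Sorted by start: Strings Soundcheck, Chamber Run-through, Soloist Session, Percussion Mixing, Brass Run-through, Woodwind Warm-up, Tech Overdub.
Chamber Run-through starts exactly when Strings Soundcheck ends (back-to-back, no overlap), so nothing later overlaps Strings Soundcheck either.
Soloist Session starts before Chamber Run-through ends → Chamber Run-through and Soloist Session overlap.
Percussion Mixing starts before Chamber Run-through ends → Chamber Run-through and Percussion Mixing overlap.
Brass Run-through starts after Chamber Run-through ends, so nothing later overlaps Chamber Run-through either.
Percussion Mixing starts before Soloist Session ends → Soloist Session and Percussion Mixing overlap.
Brass Run-through starts after Soloist Session ends, so nothing later overlaps Soloist Session either.
Brass Run-through starts after Percussion Mixing ends, so nothing later overlaps Percussion Mixing either.
Woodwind Warm-up starts before Brass Run-through ends → Brass Run-through and Woodwind Warm-up overlap.
Tech Overdub starts after Brass Run-through ends.
Tech Overdub starts after Woodwind Warm-up ends.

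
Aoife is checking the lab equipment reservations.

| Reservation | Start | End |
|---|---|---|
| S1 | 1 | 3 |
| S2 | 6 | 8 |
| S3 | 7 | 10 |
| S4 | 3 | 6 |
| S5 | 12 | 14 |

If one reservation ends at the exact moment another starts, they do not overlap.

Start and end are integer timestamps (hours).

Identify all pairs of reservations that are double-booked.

Sorted by start: S1, S4, S2, S3, S5.
S4 starts exactly when S1 ends (back-to-back, no overlap); S1 is clear from here.
S2 starts exactly when S4 ends (back-to-back, no overlap); S4 is clear from here.
S3 starts before S2 ends → S2 and S3 overlap.
S5 starts after S2 ends.
S5 starts after S3 ends.

S2 & S3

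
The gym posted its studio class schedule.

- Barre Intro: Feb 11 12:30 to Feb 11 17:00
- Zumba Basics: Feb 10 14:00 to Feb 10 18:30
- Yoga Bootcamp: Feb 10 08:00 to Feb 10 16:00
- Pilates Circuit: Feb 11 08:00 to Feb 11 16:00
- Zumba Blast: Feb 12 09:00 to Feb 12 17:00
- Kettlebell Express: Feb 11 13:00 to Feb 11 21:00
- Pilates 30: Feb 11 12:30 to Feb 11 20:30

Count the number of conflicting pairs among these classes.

Sorted by start: Yoga Bootcamp, Zumba Basics, Pilates Circuit, Barre Intro, Pilates 30, Kettlebell Express, Zumba Blast.
Zumba Basics starts before Yoga Bootcamp ends → Yoga Bootcamp and Zumba Basics overlap.
Pilates Circuit starts after Yoga Bootcamp ends; Yoga Bootcamp is clear from here.
Pilates Circuit starts after Zumba Basics ends; Zumba Basics is clear from here.
Barre Intro starts before Pilates Circuit ends → Pilates Circuit and Barre Intro overlap.
Pilates 30 starts before Pilates Circuit ends → Pilates Circuit and Pilates 30 overlap.
Kettlebell Express starts before Pilates Circuit ends → Pilates Circuit and Kettlebell Express overlap.
Zumba Blast starts after Pilates Circuit ends.
Pilates 30 starts before Barre Intro ends → Barre Intro and Pilates 30 overlap.
Kettlebell Express starts before Barre Intro ends → Barre Intro and Kettlebell Express overlap.
Zumba Blast starts after Barre Intro ends.
Kettlebell Express starts before Pilates 30 ends → Pilates 30 and Kettlebell Express overlap.
Zumba Blast starts after Pilates 30 ends.
Zumba Blast starts after Kettlebell Express ends.
Overlapping pairs: Barre Intro & Kettlebell Express, Barre Intro & Pilates 30, Barre Intro & Pilates Circuit, Kettlebell Express & Pilates 30, Kettlebell Express & Pilates Circuit, Pilates 30 & Pilates Circuit, Yoga Bootcamp & Zumba Basics — 7 in total.

7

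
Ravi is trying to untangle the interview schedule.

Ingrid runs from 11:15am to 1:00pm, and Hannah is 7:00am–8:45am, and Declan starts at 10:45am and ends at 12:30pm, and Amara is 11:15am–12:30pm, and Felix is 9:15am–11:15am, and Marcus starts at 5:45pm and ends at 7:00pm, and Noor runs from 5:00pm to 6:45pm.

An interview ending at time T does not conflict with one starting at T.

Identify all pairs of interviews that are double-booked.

Sorted by start: Hannah, Felix, Declan, Ingrid, Amara, Noor, Marcus.
Felix starts after Hannah ends, so nothing later overlaps Hannah either.
Declan starts before Felix ends → Felix and Declan overlap.
Ingrid starts exactly when Felix ends (back-to-back, no overlap), so nothing later overlaps Felix either.
Ingrid starts before Declan ends → Declan and Ingrid overlap.
Amara starts before Declan ends → Declan and Amara overlap.
Noor starts after Declan ends, so nothing later overlaps Declan either.
Amara starts before Ingrid ends → Ingrid and Amara overlap.
Noor starts after Ingrid ends, so nothing later overlaps Ingrid either.
Noor starts after Amara ends, so nothing later overlaps Amara either.
Marcus starts before Noor ends → Noor and Marcus overlap.

Amara & Declan, Amara & Ingrid, Declan & Felix, Declan & Ingrid, Marcus & Noor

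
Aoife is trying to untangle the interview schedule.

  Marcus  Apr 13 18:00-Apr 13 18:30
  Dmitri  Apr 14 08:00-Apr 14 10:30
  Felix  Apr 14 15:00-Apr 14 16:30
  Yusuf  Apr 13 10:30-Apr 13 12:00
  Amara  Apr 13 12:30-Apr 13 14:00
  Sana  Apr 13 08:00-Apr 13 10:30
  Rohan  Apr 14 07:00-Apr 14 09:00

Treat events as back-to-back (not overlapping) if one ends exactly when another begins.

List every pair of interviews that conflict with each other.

Sorted by start: Sana, Yusuf, Amara, Marcus, Rohan, Dmitri, Felix.
Yusuf starts exactly when Sana ends (back-to-back, no overlap); Sana is clear from here.
Amara starts after Yusuf ends; Yusuf is clear from here.
Marcus starts after Amara ends; Amara is clear from here.
Rohan starts after Marcus ends; Marcus is clear from here.
Dmitri starts before Rohan ends → Rohan and Dmitri overlap.
Felix starts after Rohan ends.
Felix starts after Dmitri ends.

Dmitri & Rohan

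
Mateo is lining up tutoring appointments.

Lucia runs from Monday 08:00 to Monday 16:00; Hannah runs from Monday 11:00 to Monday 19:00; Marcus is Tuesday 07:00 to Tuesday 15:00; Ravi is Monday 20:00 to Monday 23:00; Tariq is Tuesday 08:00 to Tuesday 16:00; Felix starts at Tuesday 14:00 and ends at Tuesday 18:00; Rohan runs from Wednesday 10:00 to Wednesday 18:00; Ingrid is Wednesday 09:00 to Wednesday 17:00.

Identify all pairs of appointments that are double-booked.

Check each pair: they overlap iff neither finishes before the other starts.
Sorted by start: Lucia, Hannah, Ravi, Marcus, Tariq, Felix, Ingrid, Rohan.
Hannah starts before Lucia ends → Lucia and Hannah overlap.
Ravi starts after Lucia ends, so nothing later overlaps Lucia either.
Ravi starts after Hannah ends, so nothing later overlaps Hannah either.
Marcus starts after Ravi ends, so nothing later overlaps Ravi either.
Tariq starts before Marcus ends → Marcus and Tariq overlap.
Felix starts before Marcus ends → Marcus and Felix overlap.
Ingrid starts after Marcus ends, so nothing later overlaps Marcus either.
Felix starts before Tariq ends → Tariq and Felix overlap.
Ingrid starts after Tariq ends, so nothing later overlaps Tariq either.
Ingrid starts after Felix ends, so nothing later overlaps Felix either.
Rohan starts before Ingrid ends → Ingrid and Rohan overlap.

Felix & Marcus, Felix & Tariq, Hannah & Lucia, Ingrid & Rohan, Marcus & Tariq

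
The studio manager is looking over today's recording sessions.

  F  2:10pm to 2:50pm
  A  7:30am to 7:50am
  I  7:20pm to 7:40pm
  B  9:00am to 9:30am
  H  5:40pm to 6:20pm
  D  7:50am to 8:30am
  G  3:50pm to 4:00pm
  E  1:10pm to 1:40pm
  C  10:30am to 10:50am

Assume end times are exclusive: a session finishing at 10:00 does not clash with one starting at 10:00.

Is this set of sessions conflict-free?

Two intervals overlap when each starts before the other ends.
Sorted by start: A, D, B, C, E, F, G, H, I.
D starts exactly when A ends (back-to-back, no overlap), so A has no further overlaps.
B starts after D ends, so D has no further overlaps.
C starts after B ends, so B has no further overlaps.
E starts after C ends, so C has no further overlaps.
F starts after E ends, so E has no further overlaps.
G starts after F ends, so F has no further overlaps.
H starts after G ends, so G has no further overlaps.
I starts after H ends.
Every pair is clear; the schedule has no overlaps.

Yes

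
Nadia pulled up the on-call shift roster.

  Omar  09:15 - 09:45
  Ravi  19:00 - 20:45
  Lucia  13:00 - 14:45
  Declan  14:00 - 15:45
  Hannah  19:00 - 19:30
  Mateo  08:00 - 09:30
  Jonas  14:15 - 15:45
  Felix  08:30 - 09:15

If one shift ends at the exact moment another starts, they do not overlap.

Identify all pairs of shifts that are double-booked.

Sorted by start: Mateo, Felix, Omar, Lucia, Declan, Jonas, Hannah, Ravi.
Felix starts before Mateo ends → Mateo and Felix overlap.
Omar starts before Mateo ends → Mateo and Omar overlap.
Lucia starts after Mateo ends, so nothing later overlaps Mateo either.
Omar starts exactly when Felix ends (back-to-back, no overlap), so nothing later overlaps Felix either.
Lucia starts after Omar ends, so nothing later overlaps Omar either.
Declan starts before Lucia ends → Lucia and Declan overlap.
Jonas starts before Lucia ends → Lucia and Jonas overlap.
Hannah starts after Lucia ends, so nothing later overlaps Lucia either.
Jonas starts before Declan ends → Declan and Jonas overlap.
Hannah starts after Declan ends, so nothing later overlaps Declan either.
Hannah starts after Jonas ends, so nothing later overlaps Jonas either.
Ravi starts before Hannah ends → Hannah and Ravi overlap.

Declan & Jonas, Declan & Lucia, Felix & Mateo, Hannah & Ravi, Jonas & Lucia, Mateo & Omar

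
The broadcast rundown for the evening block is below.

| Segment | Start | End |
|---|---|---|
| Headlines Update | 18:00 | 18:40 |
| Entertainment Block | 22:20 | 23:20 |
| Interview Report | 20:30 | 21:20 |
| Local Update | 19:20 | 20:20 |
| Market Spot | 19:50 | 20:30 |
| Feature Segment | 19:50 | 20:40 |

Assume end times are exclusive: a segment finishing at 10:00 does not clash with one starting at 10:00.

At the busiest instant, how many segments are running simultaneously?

Sort all start/end points and keep a running count:
18:00 start Headlines Update → 1
18:40 end Headlines Update → 0
19:20 start Local Update → 1
19:50 start Feature Segment → 2
19:50 start Market Spot → 3
20:20 end Local Update → 2
20:30 end Market Spot → 1
20:30 start Interview Report → 2
20:40 end Feature Segment → 1
21:20 end Interview Report → 0
22:20 start Entertainment Block → 1
23:20 end Entertainment Block → 0
Peak is 3, at 19:50 (Feature Segment, Local Update, Market Spot).

3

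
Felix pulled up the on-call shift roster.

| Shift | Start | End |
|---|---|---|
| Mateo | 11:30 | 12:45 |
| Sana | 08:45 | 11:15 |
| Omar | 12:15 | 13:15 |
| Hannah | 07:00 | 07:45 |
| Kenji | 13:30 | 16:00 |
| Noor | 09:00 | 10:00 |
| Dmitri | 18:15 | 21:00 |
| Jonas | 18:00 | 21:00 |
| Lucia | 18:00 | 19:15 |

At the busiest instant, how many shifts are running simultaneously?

3

Sweep the timeline, counting +1 at each start and −1 at each end (ends before starts at a tie):
07:00 start Hannah → 1
07:45 end Hannah → 0
08:45 start Sana → 1
09:00 start Noor → 2
10:00 end Noor → 1
11:15 end Sana → 0
11:30 start Mateo → 1
12:15 start Omar → 2
12:45 end Mateo → 1
13:15 end Omar → 0
13:30 start Kenji → 1
16:00 end Kenji → 0
18:00 start Jonas → 1
18:00 start Lucia → 2
18:15 start Dmitri → 3
19:15 end Lucia → 2
21:00 end Dmitri → 1
21:00 end Jonas → 0
Peak is 3, at 18:15 (Dmitri, Jonas, Lucia).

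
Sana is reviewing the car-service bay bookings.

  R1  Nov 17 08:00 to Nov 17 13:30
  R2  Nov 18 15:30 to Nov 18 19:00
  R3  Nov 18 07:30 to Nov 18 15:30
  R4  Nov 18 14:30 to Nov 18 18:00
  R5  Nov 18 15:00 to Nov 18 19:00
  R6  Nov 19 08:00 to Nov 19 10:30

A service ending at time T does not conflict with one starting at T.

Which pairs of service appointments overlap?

Two intervals overlap when each starts before the other ends.
Sorted by start: R1, R3, R4, R5, R2, R6.
R3 starts after R1 ends, so R1 has no further overlaps.
R4 starts before R3 ends → R3 and R4 overlap.
R5 starts before R3 ends → R3 and R5 overlap.
R2 starts exactly when R3 ends (back-to-back, no overlap), so R3 has no further overlaps.
R5 starts before R4 ends → R4 and R5 overlap.
R2 starts before R4 ends → R4 and R2 overlap.
R6 starts after R4 ends.
R2 starts before R5 ends → R5 and R2 overlap.
R6 starts after R5 ends.
R6 starts after R2 ends.

R2 & R4, R2 & R5, R3 & R4, R3 & R5, R4 & R5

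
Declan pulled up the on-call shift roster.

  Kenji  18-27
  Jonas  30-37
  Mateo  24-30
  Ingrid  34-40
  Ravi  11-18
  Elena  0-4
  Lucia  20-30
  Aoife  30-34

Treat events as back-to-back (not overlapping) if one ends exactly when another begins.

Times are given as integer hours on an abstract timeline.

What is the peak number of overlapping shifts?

Walk through starts and ends in time order (an end at T is processed before a start at T):
0 start Elena → 1
4 end Elena → 0
11 start Ravi → 1
18 end Ravi → 0
18 start Kenji → 1
20 start Lucia → 2
24 start Mateo → 3
27 end Kenji → 2
30 end Lucia → 1
30 end Mateo → 0
30 start Aoife → 1
30 start Jonas → 2
34 end Aoife → 1
34 start Ingrid → 2
37 end Jonas → 1
40 end Ingrid → 0
Peak is 3, at 24 (Kenji, Lucia, Mateo).

3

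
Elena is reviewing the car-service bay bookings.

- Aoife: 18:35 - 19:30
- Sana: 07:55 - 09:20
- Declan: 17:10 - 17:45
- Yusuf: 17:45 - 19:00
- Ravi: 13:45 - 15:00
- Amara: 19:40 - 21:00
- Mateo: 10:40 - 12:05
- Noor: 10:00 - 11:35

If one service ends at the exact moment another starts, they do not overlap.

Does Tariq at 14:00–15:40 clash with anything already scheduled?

Yes — it overlaps Ravi

Sana: ends 09:20 at or before Tariq starts 14:00 → clear.
Noor: ends 11:35 at or before Tariq starts 14:00 → clear.
Mateo: ends 12:05 at or before Tariq starts 14:00 → clear.
Ravi: starts 13:45 before Tariq ends 15:40, and ends 15:00 after Tariq starts 14:00 → overlap.
Declan: starts 17:10 at or after Tariq ends 15:40 → clear.
Yusuf: starts 17:45 at or after Tariq ends 15:40 → clear.
Aoife: starts 18:35 at or after Tariq ends 15:40 → clear.
Amara: starts 19:40 at or after Tariq ends 15:40 → clear.
Tariq overlaps Ravi.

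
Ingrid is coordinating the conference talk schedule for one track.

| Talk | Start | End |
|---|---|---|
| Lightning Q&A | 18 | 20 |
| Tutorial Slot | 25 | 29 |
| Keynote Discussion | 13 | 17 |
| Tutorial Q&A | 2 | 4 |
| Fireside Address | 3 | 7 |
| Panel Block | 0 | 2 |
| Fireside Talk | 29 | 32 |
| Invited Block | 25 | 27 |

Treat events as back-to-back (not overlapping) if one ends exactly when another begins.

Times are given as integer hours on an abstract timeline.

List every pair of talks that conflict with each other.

Two intervals overlap when each starts before the other ends.
Sorted by start: Panel Block, Tutorial Q&A, Fireside Address, Keynote Discussion, Lightning Q&A, Invited Block, Tutorial Slot, Fireside Talk.
Tutorial Q&A starts exactly when Panel Block ends (back-to-back, no overlap), so Panel Block has no further overlaps.
Fireside Address starts before Tutorial Q&A ends → Tutorial Q&A and Fireside Address overlap.
Keynote Discussion starts after Tutorial Q&A ends, so Tutorial Q&A has no further overlaps.
Keynote Discussion starts after Fireside Address ends, so Fireside Address has no further overlaps.
Lightning Q&A starts after Keynote Discussion ends, so Keynote Discussion has no further overlaps.
Invited Block starts after Lightning Q&A ends, so Lightning Q&A has no further overlaps.
Tutorial Slot starts before Invited Block ends → Invited Block and Tutorial Slot overlap.
Fireside Talk starts after Invited Block ends.
Fireside Talk starts exactly when Tutorial Slot ends (back-to-back, no overlap).

Fireside Address & Tutorial Q&A, Invited Block & Tutorial Slot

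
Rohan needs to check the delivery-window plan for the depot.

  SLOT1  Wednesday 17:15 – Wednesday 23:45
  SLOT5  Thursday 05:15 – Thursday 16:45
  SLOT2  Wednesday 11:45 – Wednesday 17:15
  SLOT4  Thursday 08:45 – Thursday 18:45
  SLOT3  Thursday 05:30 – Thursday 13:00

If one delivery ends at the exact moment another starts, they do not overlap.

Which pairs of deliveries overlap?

SLOT3 & SLOT4, SLOT3 & SLOT5, SLOT4 & SLOT5

Two intervals overlap when each starts before the other ends.
Sorted by start: SLOT2, SLOT1, SLOT5, SLOT3, SLOT4.
SLOT1 starts exactly when SLOT2 ends (back-to-back, no overlap) — done with SLOT2.
SLOT5 starts after SLOT1 ends — done with SLOT1.
SLOT3 starts before SLOT5 ends → SLOT5 and SLOT3 overlap.
SLOT4 starts before SLOT5 ends → SLOT5 and SLOT4 overlap.
SLOT4 starts before SLOT3 ends → SLOT3 and SLOT4 overlap.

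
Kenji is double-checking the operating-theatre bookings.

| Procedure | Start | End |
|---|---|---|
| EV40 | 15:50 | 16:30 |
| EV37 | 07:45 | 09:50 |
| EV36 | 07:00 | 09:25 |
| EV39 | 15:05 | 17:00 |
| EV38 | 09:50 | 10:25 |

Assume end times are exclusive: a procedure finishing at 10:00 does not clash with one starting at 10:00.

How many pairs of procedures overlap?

Sorted by start: EV36, EV37, EV38, EV39, EV40.
EV37 starts before EV36 ends → EV36 and EV37 overlap.
EV38 starts after EV36 ends; EV36 is clear from here.
EV38 starts exactly when EV37 ends (back-to-back, no overlap); EV37 is clear from here.
EV39 starts after EV38 ends; EV38 is clear from here.
EV40 starts before EV39 ends → EV39 and EV40 overlap.
Overlapping pairs: EV36 & EV37, EV39 & EV40 — 2 in total.

2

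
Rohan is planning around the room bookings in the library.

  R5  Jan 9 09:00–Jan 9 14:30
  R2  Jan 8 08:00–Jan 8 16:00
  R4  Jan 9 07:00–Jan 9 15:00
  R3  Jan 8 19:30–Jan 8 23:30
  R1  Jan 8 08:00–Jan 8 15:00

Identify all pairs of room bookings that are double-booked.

R1 & R2, R4 & R5

Two intervals overlap when each starts before the other ends.
Sorted by start: R1, R2, R3, R4, R5.
R2 starts before R1 ends → R1 and R2 overlap.
R3 starts after R1 ends, so nothing later overlaps R1 either.
R3 starts after R2 ends, so nothing later overlaps R2 either.
R4 starts after R3 ends, so nothing later overlaps R3 either.
R5 starts before R4 ends → R4 and R5 overlap.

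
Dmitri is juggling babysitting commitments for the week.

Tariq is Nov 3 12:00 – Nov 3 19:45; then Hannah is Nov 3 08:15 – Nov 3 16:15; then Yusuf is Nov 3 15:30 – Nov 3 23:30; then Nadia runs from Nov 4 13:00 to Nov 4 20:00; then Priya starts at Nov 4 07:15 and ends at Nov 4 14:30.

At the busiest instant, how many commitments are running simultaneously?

3

Walk through starts and ends in time order (an end at T is processed before a start at T):
Nov 3 08:15 start Hannah → 1
Nov 3 12:00 start Tariq → 2
Nov 3 15:30 start Yusuf → 3
Nov 3 16:15 end Hannah → 2
Nov 3 19:45 end Tariq → 1
Nov 3 23:30 end Yusuf → 0
Nov 4 07:15 start Priya → 1
Nov 4 13:00 start Nadia → 2
Nov 4 14:30 end Priya → 1
Nov 4 20:00 end Nadia → 0
Peak is 3, at Nov 3 15:30 (Hannah, Tariq, Yusuf).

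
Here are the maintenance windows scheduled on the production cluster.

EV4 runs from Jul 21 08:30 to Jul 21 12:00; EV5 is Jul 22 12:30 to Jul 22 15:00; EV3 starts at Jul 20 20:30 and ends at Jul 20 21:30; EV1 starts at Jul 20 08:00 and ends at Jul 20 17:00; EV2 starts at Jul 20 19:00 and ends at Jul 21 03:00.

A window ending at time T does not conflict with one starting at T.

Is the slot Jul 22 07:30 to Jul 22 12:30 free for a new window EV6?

EV1: ends Jul 20 17:00 at or before EV6 starts Jul 22 07:30 → clear.
EV2: ends Jul 21 03:00 at or before EV6 starts Jul 22 07:30 → clear.
EV3: ends Jul 20 21:30 at or before EV6 starts Jul 22 07:30 → clear.
EV4: ends Jul 21 12:00 at or before EV6 starts Jul 22 07:30 → clear.
EV5: starts Jul 22 12:30 at or after EV6 ends Jul 22 12:30 → clear.

Yes — the slot is free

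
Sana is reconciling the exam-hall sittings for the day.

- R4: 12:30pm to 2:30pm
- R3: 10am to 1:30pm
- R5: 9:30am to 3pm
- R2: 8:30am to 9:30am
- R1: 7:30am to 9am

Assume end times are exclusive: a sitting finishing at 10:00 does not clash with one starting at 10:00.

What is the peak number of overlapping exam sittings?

Sort all start/end points and keep a running count:
7:30am start R1 → 1
8:30am start R2 → 2
9am end R1 → 1
9:30am end R2 → 0
9:30am start R5 → 1
10am start R3 → 2
12:30pm start R4 → 3
1:30pm end R3 → 2
2:30pm end R4 → 1
3pm end R5 → 0
Peak is 3, at 12:30pm (R3, R4, R5).

3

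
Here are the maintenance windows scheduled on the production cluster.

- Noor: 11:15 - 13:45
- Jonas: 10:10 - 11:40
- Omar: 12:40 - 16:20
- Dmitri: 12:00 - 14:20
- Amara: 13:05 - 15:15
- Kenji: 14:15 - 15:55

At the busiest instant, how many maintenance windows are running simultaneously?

4

Sort all start/end points and keep a running count:
10:10 start Jonas → 1
11:15 start Noor → 2
11:40 end Jonas → 1
12:00 start Dmitri → 2
12:40 start Omar → 3
13:05 start Amara → 4
13:45 end Noor → 3
14:15 start Kenji → 4
14:20 end Dmitri → 3
15:15 end Amara → 2
15:55 end Kenji → 1
16:20 end Omar → 0
Peak is 4, at 13:05 (Amara, Dmitri, Noor, Omar).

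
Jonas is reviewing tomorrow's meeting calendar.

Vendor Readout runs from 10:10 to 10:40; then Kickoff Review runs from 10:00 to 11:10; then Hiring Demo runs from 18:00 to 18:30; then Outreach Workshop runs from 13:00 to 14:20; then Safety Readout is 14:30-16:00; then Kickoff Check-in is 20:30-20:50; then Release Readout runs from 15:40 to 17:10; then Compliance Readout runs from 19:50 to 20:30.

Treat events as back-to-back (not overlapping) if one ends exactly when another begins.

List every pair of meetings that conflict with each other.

Sorted by start: Kickoff Review, Vendor Readout, Outreach Workshop, Safety Readout, Release Readout, Hiring Demo, Compliance Readout, Kickoff Check-in.
Vendor Readout starts before Kickoff Review ends → Kickoff Review and Vendor Readout overlap.
Outreach Workshop starts after Kickoff Review ends — done with Kickoff Review.
Outreach Workshop starts after Vendor Readout ends — done with Vendor Readout.
Safety Readout starts after Outreach Workshop ends — done with Outreach Workshop.
Release Readout starts before Safety Readout ends → Safety Readout and Release Readout overlap.
Hiring Demo starts after Safety Readout ends — done with Safety Readout.
Hiring Demo starts after Release Readout ends — done with Release Readout.
Compliance Readout starts after Hiring Demo ends — done with Hiring Demo.
Kickoff Check-in starts exactly when Compliance Readout ends (back-to-back, no overlap).

Kickoff Review & Vendor Readout, Release Readout & Safety Readout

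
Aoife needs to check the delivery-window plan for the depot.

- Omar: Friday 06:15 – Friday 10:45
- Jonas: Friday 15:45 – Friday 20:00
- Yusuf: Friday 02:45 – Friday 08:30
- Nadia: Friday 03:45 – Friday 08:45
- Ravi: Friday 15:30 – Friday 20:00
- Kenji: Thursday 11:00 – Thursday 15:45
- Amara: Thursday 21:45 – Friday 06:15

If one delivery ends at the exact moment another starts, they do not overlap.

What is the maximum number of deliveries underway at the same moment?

Sweep the timeline, counting +1 at each start and −1 at each end (ends before starts at a tie):
Thursday 11:00 start Kenji → 1
Thursday 15:45 end Kenji → 0
Thursday 21:45 start Amara → 1
Friday 02:45 start Yusuf → 2
Friday 03:45 start Nadia → 3
Friday 06:15 end Amara → 2
Friday 06:15 start Omar → 3
Friday 08:30 end Yusuf → 2
Friday 08:45 end Nadia → 1
Friday 10:45 end Omar → 0
Friday 15:30 start Ravi → 1
Friday 15:45 start Jonas → 2
Friday 20:00 end Jonas → 1
Friday 20:00 end Ravi → 0
Peak is 3, at Friday 03:45 (Amara, Nadia, Yusuf).

3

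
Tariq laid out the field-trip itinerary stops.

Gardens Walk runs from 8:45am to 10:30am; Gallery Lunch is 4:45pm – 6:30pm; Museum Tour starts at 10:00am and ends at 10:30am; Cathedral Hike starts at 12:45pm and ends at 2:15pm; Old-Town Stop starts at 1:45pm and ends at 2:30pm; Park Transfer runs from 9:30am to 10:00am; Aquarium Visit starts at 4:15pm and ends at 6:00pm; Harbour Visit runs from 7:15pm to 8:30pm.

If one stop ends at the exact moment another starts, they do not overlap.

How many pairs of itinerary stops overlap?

Sorted by start: Gardens Walk, Park Transfer, Museum Tour, Cathedral Hike, Old-Town Stop, Aquarium Visit, Gallery Lunch, Harbour Visit.
Park Transfer starts before Gardens Walk ends → Gardens Walk and Park Transfer overlap.
Museum Tour starts before Gardens Walk ends → Gardens Walk and Museum Tour overlap.
Cathedral Hike starts after Gardens Walk ends — done with Gardens Walk.
Museum Tour starts exactly when Park Transfer ends (back-to-back, no overlap) — done with Park Transfer.
Cathedral Hike starts after Museum Tour ends — done with Museum Tour.
Old-Town Stop starts before Cathedral Hike ends → Cathedral Hike and Old-Town Stop overlap.
Aquarium Visit starts after Cathedral Hike ends — done with Cathedral Hike.
Aquarium Visit starts after Old-Town Stop ends — done with Old-Town Stop.
Gallery Lunch starts before Aquarium Visit ends → Aquarium Visit and Gallery Lunch overlap.
Harbour Visit starts after Aquarium Visit ends.
Harbour Visit starts after Gallery Lunch ends.
Overlapping pairs: Aquarium Visit & Gallery Lunch, Cathedral Hike & Old-Town Stop, Gardens Walk & Museum Tour, Gardens Walk & Park Transfer — 4 in total.

4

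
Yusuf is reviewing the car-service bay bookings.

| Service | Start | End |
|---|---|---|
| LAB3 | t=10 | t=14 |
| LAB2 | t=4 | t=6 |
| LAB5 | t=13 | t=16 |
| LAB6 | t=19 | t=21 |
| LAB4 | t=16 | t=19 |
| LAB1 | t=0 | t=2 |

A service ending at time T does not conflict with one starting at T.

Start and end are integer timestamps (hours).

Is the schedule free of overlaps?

No

Check each pair: they overlap iff neither finishes before the other starts.
Sorted by start: LAB1, LAB2, LAB3, LAB5, LAB4, LAB6.
LAB2 starts after LAB1 ends, so nothing later overlaps LAB1 either.
LAB3 starts after LAB2 ends, so nothing later overlaps LAB2 either.
LAB5 starts before LAB3 ends → LAB3 and LAB5 overlap.
That's a conflict, so the schedule is not conflict-free.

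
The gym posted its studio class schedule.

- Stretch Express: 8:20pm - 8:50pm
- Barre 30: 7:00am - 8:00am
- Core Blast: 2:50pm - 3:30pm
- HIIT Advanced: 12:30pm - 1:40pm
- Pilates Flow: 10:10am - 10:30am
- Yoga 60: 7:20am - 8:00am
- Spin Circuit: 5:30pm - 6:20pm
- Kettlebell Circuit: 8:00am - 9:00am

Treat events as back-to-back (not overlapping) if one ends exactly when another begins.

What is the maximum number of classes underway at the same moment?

Walk through starts and ends in time order (an end at T is processed before a start at T):
7:00am start Barre 30 → 1
7:20am start Yoga 60 → 2
8:00am end Barre 30 → 1
8:00am end Yoga 60 → 0
8:00am start Kettlebell Circuit → 1
9:00am end Kettlebell Circuit → 0
10:10am start Pilates Flow → 1
10:30am end Pilates Flow → 0
12:30pm start HIIT Advanced → 1
1:40pm end HIIT Advanced → 0
2:50pm start Core Blast → 1
3:30pm end Core Blast → 0
5:30pm start Spin Circuit → 1
6:20pm end Spin Circuit → 0
8:20pm start Stretch Express → 1
8:50pm end Stretch Express → 0
Peak is 2, at 7:20am (Barre 30, Yoga 60).

2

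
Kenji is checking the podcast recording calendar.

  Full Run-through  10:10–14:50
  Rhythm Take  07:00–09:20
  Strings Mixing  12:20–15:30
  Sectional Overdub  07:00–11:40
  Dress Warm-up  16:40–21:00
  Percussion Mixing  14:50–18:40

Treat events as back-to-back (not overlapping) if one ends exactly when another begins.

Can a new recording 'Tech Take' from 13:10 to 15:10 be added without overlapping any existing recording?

No — it overlaps Full Run-through, Percussion Mixing, Strings Mixing

Sectional Overdub: ends 11:40 at or before Tech Take starts 13:10 → clear.
Rhythm Take: ends 09:20 at or before Tech Take starts 13:10 → clear.
Full Run-through: starts 10:10 before Tech Take ends 15:10, and ends 14:50 after Tech Take starts 13:10 → overlap.
Strings Mixing: starts 12:20 before Tech Take ends 15:10, and ends 15:30 after Tech Take starts 13:10 → overlap.
Percussion Mixing: starts 14:50 before Tech Take ends 15:10, and ends 18:40 after Tech Take starts 13:10 → overlap.
Dress Warm-up: starts 16:40 at or after Tech Take ends 15:10 → clear.
Tech Take overlaps Strings Mixing, Full Run-through, Percussion Mixing.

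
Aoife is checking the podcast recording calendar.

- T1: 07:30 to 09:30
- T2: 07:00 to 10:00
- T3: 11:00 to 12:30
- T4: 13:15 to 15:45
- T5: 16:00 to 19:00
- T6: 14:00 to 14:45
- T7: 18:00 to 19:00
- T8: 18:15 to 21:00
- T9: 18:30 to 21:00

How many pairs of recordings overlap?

8

Sorted by start: T2, T1, T3, T4, T6, T5, T7, T8, T9.
T1 starts before T2 ends → T2 and T1 overlap.
T3 starts after T2 ends, so nothing later overlaps T2 either.
T3 starts after T1 ends, so nothing later overlaps T1 either.
T4 starts after T3 ends, so nothing later overlaps T3 either.
T6 starts before T4 ends → T4 and T6 overlap.
T5 starts after T4 ends, so nothing later overlaps T4 either.
T5 starts after T6 ends, so nothing later overlaps T6 either.
T7 starts before T5 ends → T5 and T7 overlap.
T8 starts before T5 ends → T5 and T8 overlap.
T9 starts before T5 ends → T5 and T9 overlap.
T8 starts before T7 ends → T7 and T8 overlap.
T9 starts before T7 ends → T7 and T9 overlap.
T9 starts before T8 ends → T8 and T9 overlap.
Overlapping pairs: T1 & T2, T4 & T6, T5 & T7, T5 & T8, T5 & T9, T7 & T8, T7 & T9, T8 & T9 — 8 in total.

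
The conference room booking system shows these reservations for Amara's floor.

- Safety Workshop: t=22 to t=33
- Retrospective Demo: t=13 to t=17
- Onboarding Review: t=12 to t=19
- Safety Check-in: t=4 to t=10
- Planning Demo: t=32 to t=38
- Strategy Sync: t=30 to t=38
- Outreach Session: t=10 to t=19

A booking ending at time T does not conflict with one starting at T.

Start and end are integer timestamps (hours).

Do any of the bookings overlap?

Yes

Two intervals overlap when each starts before the other ends.
Sorted by start: Safety Check-in, Outreach Session, Onboarding Review, Retrospective Demo, Safety Workshop, Strategy Sync, Planning Demo.
Outreach Session starts exactly when Safety Check-in ends (back-to-back, no overlap) — done with Safety Check-in.
Onboarding Review starts before Outreach Session ends → Outreach Session and Onboarding Review overlap.
That's a conflict, so the schedule is not conflict-free.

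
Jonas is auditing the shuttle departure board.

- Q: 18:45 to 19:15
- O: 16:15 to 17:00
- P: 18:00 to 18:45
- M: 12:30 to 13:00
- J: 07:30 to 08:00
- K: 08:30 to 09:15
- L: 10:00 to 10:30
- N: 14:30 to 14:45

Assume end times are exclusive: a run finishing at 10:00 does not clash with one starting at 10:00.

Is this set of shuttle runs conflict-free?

Yes

Sorted by start: J, K, L, M, N, O, P, Q.
K starts after J ends — done with J.
L starts after K ends — done with K.
M starts after L ends — done with L.
N starts after M ends — done with M.
O starts after N ends — done with N.
P starts after O ends — done with O.
Q starts exactly when P ends (back-to-back, no overlap).
Every pair is clear; the schedule has no overlaps.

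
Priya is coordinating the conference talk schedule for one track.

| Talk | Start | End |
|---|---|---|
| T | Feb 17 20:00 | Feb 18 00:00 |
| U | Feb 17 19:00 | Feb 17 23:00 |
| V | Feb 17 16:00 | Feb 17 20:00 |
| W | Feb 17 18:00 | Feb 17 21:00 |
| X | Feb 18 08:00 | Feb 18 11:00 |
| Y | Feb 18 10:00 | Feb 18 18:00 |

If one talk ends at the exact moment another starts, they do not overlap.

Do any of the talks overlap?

Sorted by start: V, W, U, T, X, Y.
W starts before V ends → V and W overlap.
That's a conflict, so the schedule is not conflict-free.

Yes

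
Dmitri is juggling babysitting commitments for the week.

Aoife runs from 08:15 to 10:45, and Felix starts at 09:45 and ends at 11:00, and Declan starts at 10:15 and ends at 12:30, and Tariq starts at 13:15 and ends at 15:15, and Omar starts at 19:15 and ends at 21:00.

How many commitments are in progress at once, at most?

Sweep the timeline, counting +1 at each start and −1 at each end (ends before starts at a tie):
08:15 start Aoife → 1
09:45 start Felix → 2
10:15 start Declan → 3
10:45 end Aoife → 2
11:00 end Felix → 1
12:30 end Declan → 0
13:15 start Tariq → 1
15:15 end Tariq → 0
19:15 start Omar → 1
21:00 end Omar → 0
Peak is 3, at 10:15 (Aoife, Declan, Felix).

3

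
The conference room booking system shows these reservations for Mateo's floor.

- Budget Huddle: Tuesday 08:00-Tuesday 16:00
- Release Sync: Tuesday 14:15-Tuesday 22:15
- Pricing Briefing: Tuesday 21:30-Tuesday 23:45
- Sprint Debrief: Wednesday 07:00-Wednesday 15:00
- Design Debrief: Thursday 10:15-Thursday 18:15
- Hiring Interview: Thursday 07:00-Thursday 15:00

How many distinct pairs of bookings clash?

Check each pair: they overlap iff neither finishes before the other starts.
Sorted by start: Budget Huddle, Release Sync, Pricing Briefing, Sprint Debrief, Hiring Interview, Design Debrief.
Release Sync starts before Budget Huddle ends → Budget Huddle and Release Sync overlap.
Pricing Briefing starts after Budget Huddle ends — done with Budget Huddle.
Pricing Briefing starts before Release Sync ends → Release Sync and Pricing Briefing overlap.
Sprint Debrief starts after Release Sync ends — done with Release Sync.
Sprint Debrief starts after Pricing Briefing ends — done with Pricing Briefing.
Hiring Interview starts after Sprint Debrief ends — done with Sprint Debrief.
Design Debrief starts before Hiring Interview ends → Hiring Interview and Design Debrief overlap.
Overlapping pairs: Budget Huddle & Release Sync, Design Debrief & Hiring Interview, Pricing Briefing & Release Sync — 3 in total.

3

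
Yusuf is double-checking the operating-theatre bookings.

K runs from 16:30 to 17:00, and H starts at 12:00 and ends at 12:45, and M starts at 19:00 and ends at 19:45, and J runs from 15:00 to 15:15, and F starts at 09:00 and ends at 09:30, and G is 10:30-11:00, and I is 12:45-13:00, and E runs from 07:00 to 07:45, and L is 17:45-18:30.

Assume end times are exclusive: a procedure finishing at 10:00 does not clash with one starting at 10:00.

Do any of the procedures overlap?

Two intervals overlap when each starts before the other ends.
Sorted by start: E, F, G, H, I, J, K, L, M.
F starts after E ends; E is clear from here.
G starts after F ends; F is clear from here.
H starts after G ends; G is clear from here.
I starts exactly when H ends (back-to-back, no overlap); H is clear from here.
J starts after I ends; I is clear from here.
K starts after J ends; J is clear from here.
L starts after K ends; K is clear from here.
M starts after L ends.
Every pair is clear; the schedule has no overlaps.

No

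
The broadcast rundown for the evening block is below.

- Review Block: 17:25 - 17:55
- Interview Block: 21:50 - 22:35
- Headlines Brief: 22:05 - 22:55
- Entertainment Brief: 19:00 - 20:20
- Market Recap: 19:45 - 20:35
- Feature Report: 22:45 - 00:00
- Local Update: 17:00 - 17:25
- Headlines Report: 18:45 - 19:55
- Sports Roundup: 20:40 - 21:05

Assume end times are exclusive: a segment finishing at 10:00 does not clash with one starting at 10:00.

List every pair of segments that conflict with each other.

Two intervals overlap when each starts before the other ends.
Sorted by start: Local Update, Review Block, Headlines Report, Entertainment Brief, Market Recap, Sports Roundup, Interview Block, Headlines Brief, Feature Report.
Review Block starts exactly when Local Update ends (back-to-back, no overlap), so nothing later overlaps Local Update either.
Headlines Report starts after Review Block ends, so nothing later overlaps Review Block either.
Entertainment Brief starts before Headlines Report ends → Headlines Report and Entertainment Brief overlap.
Market Recap starts before Headlines Report ends → Headlines Report and Market Recap overlap.
Sports Roundup starts after Headlines Report ends, so nothing later overlaps Headlines Report either.
Market Recap starts before Entertainment Brief ends → Entertainment Brief and Market Recap overlap.
Sports Roundup starts after Entertainment Brief ends, so nothing later overlaps Entertainment Brief either.
Sports Roundup starts after Market Recap ends, so nothing later overlaps Market Recap either.
Interview Block starts after Sports Roundup ends, so nothing later overlaps Sports Roundup either.
Headlines Brief starts before Interview Block ends → Interview Block and Headlines Brief overlap.
Feature Report starts after Interview Block ends.
Feature Report starts before Headlines Brief ends → Headlines Brief and Feature Report overlap.

Entertainment Brief & Headlines Report, Entertainment Brief & Market Recap, Feature Report & Headlines Brief, Headlines Brief & Interview Block, Headlines Report & Market Recap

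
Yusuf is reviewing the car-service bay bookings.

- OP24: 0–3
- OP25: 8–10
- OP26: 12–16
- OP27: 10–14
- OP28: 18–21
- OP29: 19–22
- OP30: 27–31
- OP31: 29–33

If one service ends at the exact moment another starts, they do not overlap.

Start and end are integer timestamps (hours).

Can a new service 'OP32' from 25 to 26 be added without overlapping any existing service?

Yes — the slot is free

OP24: ends 3 at or before OP32 starts 25 → clear.
OP25: ends 10 at or before OP32 starts 25 → clear.
OP27: ends 14 at or before OP32 starts 25 → clear.
OP26: ends 16 at or before OP32 starts 25 → clear.
OP28: ends 21 at or before OP32 starts 25 → clear.
OP29: ends 22 at or before OP32 starts 25 → clear.
OP30: starts 27 at or after OP32 ends 26 → clear.
OP31: starts 29 at or after OP32 ends 26 → clear.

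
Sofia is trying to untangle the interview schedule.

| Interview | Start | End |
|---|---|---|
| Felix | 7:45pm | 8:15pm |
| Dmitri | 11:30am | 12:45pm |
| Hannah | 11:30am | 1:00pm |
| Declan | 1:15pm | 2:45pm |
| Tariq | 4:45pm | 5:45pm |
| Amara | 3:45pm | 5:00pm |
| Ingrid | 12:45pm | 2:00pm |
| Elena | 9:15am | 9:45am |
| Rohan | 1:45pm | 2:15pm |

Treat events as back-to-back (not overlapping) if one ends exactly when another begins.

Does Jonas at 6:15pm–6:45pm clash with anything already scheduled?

Elena: ends 9:45am at or before Jonas starts 6:15pm → clear.
Hannah: ends 1:00pm at or before Jonas starts 6:15pm → clear.
Dmitri: ends 12:45pm at or before Jonas starts 6:15pm → clear.
Ingrid: ends 2:00pm at or before Jonas starts 6:15pm → clear.
Declan: ends 2:45pm at or before Jonas starts 6:15pm → clear.
Rohan: ends 2:15pm at or before Jonas starts 6:15pm → clear.
Amara: ends 5:00pm at or before Jonas starts 6:15pm → clear.
Tariq: ends 5:45pm at or before Jonas starts 6:15pm → clear.
Felix: starts 7:45pm at or after Jonas ends 6:45pm → clear.

No — it doesn't clash with anything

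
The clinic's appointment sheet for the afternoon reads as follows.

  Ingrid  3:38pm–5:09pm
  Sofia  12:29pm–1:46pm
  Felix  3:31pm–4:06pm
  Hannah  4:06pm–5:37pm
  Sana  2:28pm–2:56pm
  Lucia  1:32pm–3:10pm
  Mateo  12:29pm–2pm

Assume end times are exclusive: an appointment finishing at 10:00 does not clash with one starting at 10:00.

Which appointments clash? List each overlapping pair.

Two intervals overlap when each starts before the other ends.
Sorted by start: Sofia, Mateo, Lucia, Sana, Felix, Ingrid, Hannah.
Mateo starts before Sofia ends → Sofia and Mateo overlap.
Lucia starts before Sofia ends → Sofia and Lucia overlap.
Sana starts after Sofia ends — done with Sofia.
Lucia starts before Mateo ends → Mateo and Lucia overlap.
Sana starts after Mateo ends — done with Mateo.
Sana starts before Lucia ends → Lucia and Sana overlap.
Felix starts after Lucia ends — done with Lucia.
Felix starts after Sana ends — done with Sana.
Ingrid starts before Felix ends → Felix and Ingrid overlap.
Hannah starts exactly when Felix ends (back-to-back, no overlap).
Hannah starts before Ingrid ends → Ingrid and Hannah overlap.

Felix & Ingrid, Hannah & Ingrid, Lucia & Mateo, Lucia & Sana, Lucia & Sofia, Mateo & Sofia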